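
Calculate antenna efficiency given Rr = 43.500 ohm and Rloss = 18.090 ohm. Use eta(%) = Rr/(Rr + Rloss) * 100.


eta = 43.500 / (43.500 + 18.090) * 100 = 70.63%

70.63%


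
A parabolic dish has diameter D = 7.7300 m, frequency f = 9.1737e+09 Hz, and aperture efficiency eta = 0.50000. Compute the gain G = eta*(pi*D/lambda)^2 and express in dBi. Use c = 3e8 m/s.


lambda = c / f = 3.0000e+08 / 9.1737e+09 = 0.03270218 m
G_linear = 0.50000 * (pi * 7.7300 / 0.03270218)^2 = 275724.5
G_dBi = 10 * log10(275724.5) = 54.40 dBi

54.40 dBi


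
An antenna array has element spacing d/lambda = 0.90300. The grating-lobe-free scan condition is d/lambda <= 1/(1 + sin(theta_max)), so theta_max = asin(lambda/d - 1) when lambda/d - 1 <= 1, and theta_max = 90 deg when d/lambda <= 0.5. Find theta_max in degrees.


lambda/d - 1 = 1/0.90300 - 1 = 0.1074197
theta_max = asin(0.1074197) = 6.167 deg

6.167 deg


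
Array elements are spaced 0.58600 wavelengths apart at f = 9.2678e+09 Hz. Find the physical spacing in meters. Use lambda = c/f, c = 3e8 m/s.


lambda = c / f = 3.0000e+08 / 9.2678e+09 = 0.03237014 m
d = 0.58600 * 0.03237014 = 0.01897 m

0.01897 m


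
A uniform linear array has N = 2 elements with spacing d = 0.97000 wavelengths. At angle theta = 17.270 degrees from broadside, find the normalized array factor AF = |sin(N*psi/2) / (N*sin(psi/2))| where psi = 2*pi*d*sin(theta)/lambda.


psi = 2*pi*0.97000*sin(17.270 deg) = 1.809361 rad
AF = |sin(2*1.809361/2) / (2*sin(1.809361/2))| = 0.6179

0.6179


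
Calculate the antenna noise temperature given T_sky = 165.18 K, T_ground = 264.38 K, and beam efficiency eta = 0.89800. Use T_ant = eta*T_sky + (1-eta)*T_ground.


T_ant = 0.89800 * 165.18 + (1 - 0.89800) * 264.38 = 175.3 K

175.3 K


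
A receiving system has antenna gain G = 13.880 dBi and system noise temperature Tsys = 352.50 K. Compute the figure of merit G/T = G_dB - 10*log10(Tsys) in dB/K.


G/T = 13.880 - 10*log10(352.50) = 13.880 - 25.47159 = -11.59 dB/K

-11.59 dB/K


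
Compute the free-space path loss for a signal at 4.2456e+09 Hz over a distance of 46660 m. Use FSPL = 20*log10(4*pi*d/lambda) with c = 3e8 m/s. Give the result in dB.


lambda = c / f = 3.0000e+08 / 4.2456e+09 = 0.07066139 m
FSPL = 20 * log10(4*pi*46660/0.07066139) = 138.4 dB

138.4 dB


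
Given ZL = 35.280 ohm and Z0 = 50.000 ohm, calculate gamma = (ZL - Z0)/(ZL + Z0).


gamma = (35.280 - 50.000) / (35.280 + 50.000) = -0.1726

-0.1726


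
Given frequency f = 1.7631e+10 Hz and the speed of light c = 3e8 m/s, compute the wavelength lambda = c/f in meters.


lambda = c / f = 3.0000e+08 / 1.7631e+10 = 0.01702 m

0.01702 m


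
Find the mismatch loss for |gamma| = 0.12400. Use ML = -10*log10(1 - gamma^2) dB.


ML = -10 * log10(1 - 0.12400^2) = -10 * log10(0.984624) = 0.06730 dB

0.06730 dB


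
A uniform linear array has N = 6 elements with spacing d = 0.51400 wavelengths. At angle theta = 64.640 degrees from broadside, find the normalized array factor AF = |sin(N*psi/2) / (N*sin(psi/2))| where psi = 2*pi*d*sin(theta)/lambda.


psi = 2*pi*0.51400*sin(64.640 deg) = 2.918339 rad
AF = |sin(6*2.918339/2) / (6*sin(2.918339/2))| = 0.1041

0.1041


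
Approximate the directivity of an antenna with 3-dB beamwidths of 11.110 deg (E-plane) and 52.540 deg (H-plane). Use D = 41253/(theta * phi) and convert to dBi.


D_linear = 41253 / (11.110 * 52.540) = 70.67266
D_dBi = 10 * log10(70.67266) = 18.49 dBi

18.49 dBi


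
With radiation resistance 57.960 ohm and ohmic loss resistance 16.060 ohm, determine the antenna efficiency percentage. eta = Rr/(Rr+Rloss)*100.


eta = 57.960 / (57.960 + 16.060) * 100 = 78.30%

78.30%


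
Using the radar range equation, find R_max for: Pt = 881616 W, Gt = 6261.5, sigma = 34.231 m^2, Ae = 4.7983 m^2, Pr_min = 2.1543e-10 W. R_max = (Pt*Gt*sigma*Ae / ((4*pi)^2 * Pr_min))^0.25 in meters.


R^4 = 881616*6261.5*34.231*4.7983 / ((4*pi)^2 * 2.1543e-10) = 2.665256e+19
R_max = 2.665256e+19^0.25 = 71851 m

71851 m


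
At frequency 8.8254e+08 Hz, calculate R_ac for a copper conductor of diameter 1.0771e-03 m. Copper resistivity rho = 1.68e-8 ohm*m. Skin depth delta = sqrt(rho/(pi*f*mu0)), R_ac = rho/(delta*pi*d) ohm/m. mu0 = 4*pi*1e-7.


delta = sqrt(1.68e-8 / (pi * 8.8254e+08 * 4*pi*1e-7)) = 2.195875e-06 m
R_ac = 1.68e-8 / (2.195875e-06 * pi * 1.0771e-03) = 2.261 ohm/m

2.261 ohm/m


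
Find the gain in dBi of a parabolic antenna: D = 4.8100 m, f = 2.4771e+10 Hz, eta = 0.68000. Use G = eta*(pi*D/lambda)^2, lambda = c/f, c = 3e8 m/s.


lambda = c / f = 3.0000e+08 / 2.4771e+10 = 0.01211094 m
G_linear = 0.68000 * (pi * 4.8100 / 0.01211094)^2 = 1.058627e+06
G_dBi = 10 * log10(1.058627e+06) = 60.25 dBi

60.25 dBi


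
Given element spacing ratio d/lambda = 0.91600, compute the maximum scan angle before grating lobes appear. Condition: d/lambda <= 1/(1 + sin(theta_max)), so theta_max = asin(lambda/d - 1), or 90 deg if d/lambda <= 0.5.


lambda/d - 1 = 1/0.91600 - 1 = 0.09170306
theta_max = asin(0.09170306) = 5.262 deg

5.262 deg


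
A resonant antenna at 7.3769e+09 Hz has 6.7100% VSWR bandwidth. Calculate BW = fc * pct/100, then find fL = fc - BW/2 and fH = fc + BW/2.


BW = 7.3769e+09 * 6.7100/100 = 4.949900e+08 Hz
fL = 7.3769e+09 - 4.949900e+08/2 = 7.129e+09 Hz
fH = 7.3769e+09 + 4.949900e+08/2 = 7.624e+09 Hz

BW=4.950e+08 Hz, fL=7.129e+09 Hz, fH=7.624e+09 Hz


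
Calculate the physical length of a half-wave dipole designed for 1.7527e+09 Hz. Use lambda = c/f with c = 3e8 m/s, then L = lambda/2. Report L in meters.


lambda = c / f = 3.0000e+08 / 1.7527e+09 = 0.1711645 m
L = lambda / 2 = 0.1711645 / 2 = 0.08558 m

0.08558 m


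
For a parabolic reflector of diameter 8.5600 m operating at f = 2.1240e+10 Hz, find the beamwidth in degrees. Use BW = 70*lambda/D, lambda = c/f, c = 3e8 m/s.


lambda = c / f = 3.0000e+08 / 2.1240e+10 = 0.01412429 m
BW = 70 * 0.01412429 / 8.5600 = 0.1155 deg

0.1155 deg


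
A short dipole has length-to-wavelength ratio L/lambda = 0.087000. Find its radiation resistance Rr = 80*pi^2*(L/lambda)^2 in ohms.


Rr = 80 * pi^2 * (0.087000)^2 = 80 * 9.869604 * 7.569000e-03 = 5.976 ohm

5.976 ohm


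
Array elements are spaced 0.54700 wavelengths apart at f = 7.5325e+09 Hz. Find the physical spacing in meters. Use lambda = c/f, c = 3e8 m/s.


lambda = c / f = 3.0000e+08 / 7.5325e+09 = 0.03982741 m
d = 0.54700 * 0.03982741 = 0.02179 m

0.02179 m


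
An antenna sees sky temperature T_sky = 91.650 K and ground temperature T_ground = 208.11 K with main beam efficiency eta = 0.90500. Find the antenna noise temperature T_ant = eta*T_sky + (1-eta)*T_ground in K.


T_ant = 0.90500 * 91.650 + (1 - 0.90500) * 208.11 = 102.7 K

102.7 K


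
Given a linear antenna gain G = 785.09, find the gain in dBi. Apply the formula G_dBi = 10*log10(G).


G_dBi = 10 * log10(785.09) = 28.95 dBi

28.95 dBi


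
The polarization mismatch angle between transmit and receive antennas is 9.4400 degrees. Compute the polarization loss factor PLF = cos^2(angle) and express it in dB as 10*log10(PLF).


PLF_linear = cos^2(9.4400 deg) = 0.9730992
PLF_dB = 10 * log10(0.9730992) = -0.1184 dB

-0.1184 dB


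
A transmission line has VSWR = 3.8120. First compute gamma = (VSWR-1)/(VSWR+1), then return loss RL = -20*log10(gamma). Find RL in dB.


gamma = (3.8120 - 1) / (3.8120 + 1) = 0.5843724
RL = -20 * log10(0.5843724) = 4.666 dB

4.666 dB


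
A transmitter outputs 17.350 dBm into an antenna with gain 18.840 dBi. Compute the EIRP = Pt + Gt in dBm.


EIRP = Pt + Gt = 17.350 + 18.840 = 36.19 dBm

36.19 dBm


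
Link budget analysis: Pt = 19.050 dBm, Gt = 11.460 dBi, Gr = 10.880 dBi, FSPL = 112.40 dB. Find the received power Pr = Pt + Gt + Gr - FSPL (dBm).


Pr = 19.050 + 11.460 + 10.880 - 112.40 = -71.01 dBm

-71.01 dBm


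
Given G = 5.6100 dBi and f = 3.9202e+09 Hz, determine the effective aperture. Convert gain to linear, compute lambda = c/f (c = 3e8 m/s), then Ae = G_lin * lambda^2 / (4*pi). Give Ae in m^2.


lambda = c / f = 3.0000e+08 / 3.9202e+09 = 0.07652671 m
G_linear = 10^(5.6100/10) = 3.639150
Ae = G_linear * lambda^2 / (4*pi) = 3.639150 * 0.07652671^2 / (4*pi) = 1.696e-03 m^2

1.696e-03 m^2


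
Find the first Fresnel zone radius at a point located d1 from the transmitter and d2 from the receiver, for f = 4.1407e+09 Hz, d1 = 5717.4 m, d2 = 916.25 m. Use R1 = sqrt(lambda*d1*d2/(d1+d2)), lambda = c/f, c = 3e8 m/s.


lambda = c / f = 3.0000e+08 / 4.1407e+09 = 0.07245152 m
R1 = sqrt(0.07245152 * 5717.4 * 916.25 / (5717.4 + 916.25)) = 7.564 m

7.564 m


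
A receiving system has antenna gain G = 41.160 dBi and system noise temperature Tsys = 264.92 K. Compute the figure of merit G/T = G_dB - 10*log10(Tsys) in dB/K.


G/T = 41.160 - 10*log10(264.92) = 41.160 - 24.23115 = 16.93 dB/K

16.93 dB/K


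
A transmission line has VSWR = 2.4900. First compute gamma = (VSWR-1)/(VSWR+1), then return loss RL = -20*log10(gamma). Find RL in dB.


gamma = (2.4900 - 1) / (2.4900 + 1) = 0.4269341
RL = -20 * log10(0.4269341) = 7.393 dB

7.393 dB


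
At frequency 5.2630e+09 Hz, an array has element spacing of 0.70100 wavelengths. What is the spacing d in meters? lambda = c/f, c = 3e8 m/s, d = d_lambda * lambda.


lambda = c / f = 3.0000e+08 / 5.2630e+09 = 0.05700171 m
d = 0.70100 * 0.05700171 = 0.03996 m

0.03996 m


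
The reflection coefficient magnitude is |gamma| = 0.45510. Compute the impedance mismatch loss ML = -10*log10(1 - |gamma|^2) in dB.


ML = -10 * log10(1 - 0.45510^2) = -10 * log10(0.79288399) = 1.008 dB

1.008 dB


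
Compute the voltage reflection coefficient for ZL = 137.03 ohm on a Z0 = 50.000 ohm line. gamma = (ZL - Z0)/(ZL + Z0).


gamma = (137.03 - 50.000) / (137.03 + 50.000) = 0.4653

0.4653


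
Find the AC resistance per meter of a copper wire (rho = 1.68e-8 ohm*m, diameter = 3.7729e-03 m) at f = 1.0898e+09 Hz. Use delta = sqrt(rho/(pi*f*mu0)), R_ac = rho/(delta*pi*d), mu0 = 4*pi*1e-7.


delta = sqrt(1.68e-8 / (pi * 1.0898e+09 * 4*pi*1e-7)) = 1.976066e-06 m
R_ac = 1.68e-8 / (1.976066e-06 * pi * 3.7729e-03) = 0.7173 ohm/m

0.7173 ohm/m


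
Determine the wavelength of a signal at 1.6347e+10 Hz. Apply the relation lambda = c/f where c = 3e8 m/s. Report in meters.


lambda = c / f = 3.0000e+08 / 1.6347e+10 = 0.01835 m

0.01835 m


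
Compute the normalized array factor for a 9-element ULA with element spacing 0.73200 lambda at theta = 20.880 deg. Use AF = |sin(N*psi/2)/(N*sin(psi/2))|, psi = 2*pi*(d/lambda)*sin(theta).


psi = 2*pi*0.73200*sin(20.880 deg) = 1.639242 rad
AF = |sin(9*1.639242/2) / (9*sin(1.639242/2))| = 0.1350

0.1350


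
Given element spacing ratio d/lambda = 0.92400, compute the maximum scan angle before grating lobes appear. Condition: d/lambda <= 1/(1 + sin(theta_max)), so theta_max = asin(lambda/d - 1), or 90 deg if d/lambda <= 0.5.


lambda/d - 1 = 1/0.92400 - 1 = 0.08225108
theta_max = asin(0.08225108) = 4.718 deg

4.718 deg


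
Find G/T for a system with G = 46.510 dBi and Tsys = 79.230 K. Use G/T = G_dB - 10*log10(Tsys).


G/T = 46.510 - 10*log10(79.230) = 46.510 - 18.98890 = 27.52 dB/K

27.52 dB/K


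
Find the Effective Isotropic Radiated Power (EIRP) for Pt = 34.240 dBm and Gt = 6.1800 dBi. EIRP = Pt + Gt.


EIRP = Pt + Gt = 34.240 + 6.1800 = 40.42 dBm

40.42 dBm


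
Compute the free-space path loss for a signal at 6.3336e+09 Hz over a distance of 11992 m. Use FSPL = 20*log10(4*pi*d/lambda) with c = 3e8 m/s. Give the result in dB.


lambda = c / f = 3.0000e+08 / 6.3336e+09 = 0.04736643 m
FSPL = 20 * log10(4*pi*11992/0.04736643) = 130.1 dB

130.1 dB


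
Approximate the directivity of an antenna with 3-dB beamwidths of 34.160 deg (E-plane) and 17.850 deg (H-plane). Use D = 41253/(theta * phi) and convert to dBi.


D_linear = 41253 / (34.160 * 17.850) = 67.65493
D_dBi = 10 * log10(67.65493) = 18.30 dBi

18.30 dBi


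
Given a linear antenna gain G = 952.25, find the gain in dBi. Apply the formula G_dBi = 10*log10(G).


G_dBi = 10 * log10(952.25) = 29.79 dBi

29.79 dBi


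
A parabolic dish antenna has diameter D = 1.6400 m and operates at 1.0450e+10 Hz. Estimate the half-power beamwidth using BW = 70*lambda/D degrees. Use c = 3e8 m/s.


lambda = c / f = 3.0000e+08 / 1.0450e+10 = 0.02870813 m
BW = 70 * 0.02870813 / 1.6400 = 1.225 deg

1.225 deg


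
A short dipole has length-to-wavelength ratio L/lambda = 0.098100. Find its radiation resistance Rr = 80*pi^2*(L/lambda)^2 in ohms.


Rr = 80 * pi^2 * (0.098100)^2 = 80 * 9.869604 * 9.623610e-03 = 7.598 ohm

7.598 ohm


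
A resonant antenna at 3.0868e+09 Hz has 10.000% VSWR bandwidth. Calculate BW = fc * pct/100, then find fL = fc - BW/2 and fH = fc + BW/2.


BW = 3.0868e+09 * 10.000/100 = 3.086800e+08 Hz
fL = 3.0868e+09 - 3.086800e+08/2 = 2.932e+09 Hz
fH = 3.0868e+09 + 3.086800e+08/2 = 3.241e+09 Hz

BW=3.087e+08 Hz, fL=2.932e+09 Hz, fH=3.241e+09 Hz


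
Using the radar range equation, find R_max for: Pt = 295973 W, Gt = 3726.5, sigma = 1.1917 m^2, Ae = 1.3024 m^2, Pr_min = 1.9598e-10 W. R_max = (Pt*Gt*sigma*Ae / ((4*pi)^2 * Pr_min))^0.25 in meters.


R^4 = 295973*3726.5*1.1917*1.3024 / ((4*pi)^2 * 1.9598e-10) = 5.531375e+16
R_max = 5.531375e+16^0.25 = 15336 m

15336 m


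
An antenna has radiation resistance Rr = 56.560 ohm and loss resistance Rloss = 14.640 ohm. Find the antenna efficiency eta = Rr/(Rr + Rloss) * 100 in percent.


eta = 56.560 / (56.560 + 14.640) * 100 = 79.44%

79.44%


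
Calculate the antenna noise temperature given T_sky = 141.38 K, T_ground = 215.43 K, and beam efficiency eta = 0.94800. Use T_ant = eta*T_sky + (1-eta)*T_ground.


T_ant = 0.94800 * 141.38 + (1 - 0.94800) * 215.43 = 145.2 K

145.2 K


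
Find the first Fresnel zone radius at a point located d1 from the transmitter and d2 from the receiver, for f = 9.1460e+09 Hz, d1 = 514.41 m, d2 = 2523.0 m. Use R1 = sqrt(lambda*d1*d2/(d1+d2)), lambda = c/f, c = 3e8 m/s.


lambda = c / f = 3.0000e+08 / 9.1460e+09 = 0.03280122 m
R1 = sqrt(0.03280122 * 514.41 * 2523.0 / (514.41 + 2523.0)) = 3.744 m

3.744 m


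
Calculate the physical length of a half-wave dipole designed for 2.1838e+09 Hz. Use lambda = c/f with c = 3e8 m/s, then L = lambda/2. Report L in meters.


lambda = c / f = 3.0000e+08 / 2.1838e+09 = 0.1373752 m
L = lambda / 2 = 0.1373752 / 2 = 0.06869 m

0.06869 m


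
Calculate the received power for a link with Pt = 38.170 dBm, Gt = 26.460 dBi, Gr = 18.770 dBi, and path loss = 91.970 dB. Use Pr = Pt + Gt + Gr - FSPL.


Pr = 38.170 + 26.460 + 18.770 - 91.970 = -8.57 dBm

-8.57 dBm


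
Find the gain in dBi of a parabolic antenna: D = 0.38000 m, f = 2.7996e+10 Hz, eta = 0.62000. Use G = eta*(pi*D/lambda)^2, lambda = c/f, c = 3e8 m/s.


lambda = c / f = 3.0000e+08 / 2.7996e+10 = 0.01071582 m
G_linear = 0.62000 * (pi * 0.38000 / 0.01071582)^2 = 7694.986
G_dBi = 10 * log10(7694.986) = 38.86 dBi

38.86 dBi


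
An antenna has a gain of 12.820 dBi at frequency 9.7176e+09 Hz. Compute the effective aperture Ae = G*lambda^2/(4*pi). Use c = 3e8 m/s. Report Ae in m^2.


lambda = c / f = 3.0000e+08 / 9.7176e+09 = 0.03087182 m
G_linear = 10^(12.820/10) = 19.14256
Ae = G_linear * lambda^2 / (4*pi) = 19.14256 * 0.03087182^2 / (4*pi) = 1.452e-03 m^2

1.452e-03 m^2


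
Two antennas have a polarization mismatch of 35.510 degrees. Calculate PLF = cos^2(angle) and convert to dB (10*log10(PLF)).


PLF_linear = cos^2(35.510 deg) = 0.6626190
PLF_dB = 10 * log10(0.6626190) = -1.787 dB

-1.787 dB


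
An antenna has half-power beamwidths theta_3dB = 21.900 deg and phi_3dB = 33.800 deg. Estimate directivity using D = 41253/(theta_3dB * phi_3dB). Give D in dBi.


D_linear = 41253 / (21.900 * 33.800) = 55.73073
D_dBi = 10 * log10(55.73073) = 17.46 dBi

17.46 dBi


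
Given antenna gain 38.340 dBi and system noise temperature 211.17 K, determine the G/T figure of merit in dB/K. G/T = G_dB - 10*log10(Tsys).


G/T = 38.340 - 10*log10(211.17) = 38.340 - 23.24632 = 15.09 dB/K

15.09 dB/K


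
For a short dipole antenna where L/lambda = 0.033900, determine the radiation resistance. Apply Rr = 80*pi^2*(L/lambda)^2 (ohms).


Rr = 80 * pi^2 * (0.033900)^2 = 80 * 9.869604 * 1.149210e-03 = 0.9074 ohm

0.9074 ohm


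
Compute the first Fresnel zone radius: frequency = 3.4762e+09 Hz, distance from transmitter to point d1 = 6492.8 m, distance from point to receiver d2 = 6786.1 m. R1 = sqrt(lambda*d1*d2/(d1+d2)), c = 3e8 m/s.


lambda = c / f = 3.0000e+08 / 3.4762e+09 = 0.08630113 m
R1 = sqrt(0.08630113 * 6492.8 * 6786.1 / (6492.8 + 6786.1)) = 16.92 m

16.92 m


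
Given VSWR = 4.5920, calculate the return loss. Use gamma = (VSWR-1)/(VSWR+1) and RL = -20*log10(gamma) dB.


gamma = (4.5920 - 1) / (4.5920 + 1) = 0.6423462
RL = -20 * log10(0.6423462) = 3.845 dB

3.845 dB


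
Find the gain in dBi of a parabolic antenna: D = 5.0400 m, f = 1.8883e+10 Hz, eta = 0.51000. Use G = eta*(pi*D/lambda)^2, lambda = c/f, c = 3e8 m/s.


lambda = c / f = 3.0000e+08 / 1.8883e+10 = 0.01588731 m
G_linear = 0.51000 * (pi * 5.0400 / 0.01588731)^2 = 506559.3
G_dBi = 10 * log10(506559.3) = 57.05 dBi

57.05 dBi


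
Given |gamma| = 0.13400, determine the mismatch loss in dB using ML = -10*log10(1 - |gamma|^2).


ML = -10 * log10(1 - 0.13400^2) = -10 * log10(0.982044) = 0.07869 dB

0.07869 dB


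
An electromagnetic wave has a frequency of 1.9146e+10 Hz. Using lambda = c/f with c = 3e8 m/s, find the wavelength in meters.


lambda = c / f = 3.0000e+08 / 1.9146e+10 = 0.01567 m

0.01567 m


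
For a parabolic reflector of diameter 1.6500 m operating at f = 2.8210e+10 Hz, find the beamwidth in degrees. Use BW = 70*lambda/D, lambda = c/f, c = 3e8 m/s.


lambda = c / f = 3.0000e+08 / 2.8210e+10 = 0.01063453 m
BW = 70 * 0.01063453 / 1.6500 = 0.4512 deg

0.4512 deg


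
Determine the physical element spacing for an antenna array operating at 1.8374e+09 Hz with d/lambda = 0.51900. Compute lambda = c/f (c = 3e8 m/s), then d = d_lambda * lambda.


lambda = c / f = 3.0000e+08 / 1.8374e+09 = 0.1632742 m
d = 0.51900 * 0.1632742 = 0.08474 m

0.08474 m


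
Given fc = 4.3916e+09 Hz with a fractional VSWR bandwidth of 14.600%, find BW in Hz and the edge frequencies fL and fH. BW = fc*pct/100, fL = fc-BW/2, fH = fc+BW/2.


BW = 4.3916e+09 * 14.600/100 = 6.411736e+08 Hz
fL = 4.3916e+09 - 6.411736e+08/2 = 4.071e+09 Hz
fH = 4.3916e+09 + 6.411736e+08/2 = 4.712e+09 Hz

BW=6.412e+08 Hz, fL=4.071e+09 Hz, fH=4.712e+09 Hz


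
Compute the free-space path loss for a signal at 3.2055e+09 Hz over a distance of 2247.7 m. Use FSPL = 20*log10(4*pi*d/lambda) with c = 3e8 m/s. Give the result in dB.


lambda = c / f = 3.0000e+08 / 3.2055e+09 = 0.09358914 m
FSPL = 20 * log10(4*pi*2247.7/0.09358914) = 109.6 dB

109.6 dB


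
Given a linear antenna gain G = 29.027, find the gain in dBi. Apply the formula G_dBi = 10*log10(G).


G_dBi = 10 * log10(29.027) = 14.63 dBi

14.63 dBi


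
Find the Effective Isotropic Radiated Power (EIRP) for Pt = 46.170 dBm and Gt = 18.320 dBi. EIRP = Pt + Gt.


EIRP = Pt + Gt = 46.170 + 18.320 = 64.49 dBm

64.49 dBm


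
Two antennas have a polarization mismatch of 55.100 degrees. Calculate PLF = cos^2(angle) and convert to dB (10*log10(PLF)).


PLF_linear = cos^2(55.100 deg) = 0.3273509
PLF_dB = 10 * log10(0.3273509) = -4.850 dB

-4.850 dB


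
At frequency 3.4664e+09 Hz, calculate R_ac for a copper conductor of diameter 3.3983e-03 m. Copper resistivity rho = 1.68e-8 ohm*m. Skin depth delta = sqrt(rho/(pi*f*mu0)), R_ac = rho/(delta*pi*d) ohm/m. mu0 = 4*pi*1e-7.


delta = sqrt(1.68e-8 / (pi * 3.4664e+09 * 4*pi*1e-7)) = 1.107989e-06 m
R_ac = 1.68e-8 / (1.107989e-06 * pi * 3.3983e-03) = 1.420 ohm/m

1.420 ohm/m


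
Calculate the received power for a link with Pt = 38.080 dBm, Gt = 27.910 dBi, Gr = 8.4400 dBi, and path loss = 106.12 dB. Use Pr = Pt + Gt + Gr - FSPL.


Pr = 38.080 + 27.910 + 8.4400 - 106.12 = -31.69 dBm

-31.69 dBm


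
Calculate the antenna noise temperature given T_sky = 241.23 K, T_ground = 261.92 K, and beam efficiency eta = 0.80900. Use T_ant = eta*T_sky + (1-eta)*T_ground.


T_ant = 0.80900 * 241.23 + (1 - 0.80900) * 261.92 = 245.2 K

245.2 K


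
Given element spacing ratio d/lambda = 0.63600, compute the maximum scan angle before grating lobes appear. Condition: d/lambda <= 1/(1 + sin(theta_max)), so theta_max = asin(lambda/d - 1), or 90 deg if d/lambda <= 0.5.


lambda/d - 1 = 1/0.63600 - 1 = 0.5723270
theta_max = asin(0.5723270) = 34.91 deg

34.91 deg


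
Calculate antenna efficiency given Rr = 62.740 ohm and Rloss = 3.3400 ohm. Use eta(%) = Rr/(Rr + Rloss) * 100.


eta = 62.740 / (62.740 + 3.3400) * 100 = 94.95%

94.95%


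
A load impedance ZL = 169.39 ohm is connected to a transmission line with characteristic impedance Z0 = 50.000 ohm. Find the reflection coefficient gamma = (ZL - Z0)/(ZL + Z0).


gamma = (169.39 - 50.000) / (169.39 + 50.000) = 0.5442

0.5442


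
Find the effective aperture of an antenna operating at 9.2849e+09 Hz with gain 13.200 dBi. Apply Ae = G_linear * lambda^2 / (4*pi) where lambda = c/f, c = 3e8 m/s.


lambda = c / f = 3.0000e+08 / 9.2849e+09 = 0.03231053 m
G_linear = 10^(13.200/10) = 20.89296
Ae = G_linear * lambda^2 / (4*pi) = 20.89296 * 0.03231053^2 / (4*pi) = 1.736e-03 m^2

1.736e-03 m^2


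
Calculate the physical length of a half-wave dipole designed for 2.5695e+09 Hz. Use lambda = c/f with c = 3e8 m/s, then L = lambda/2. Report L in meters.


lambda = c / f = 3.0000e+08 / 2.5695e+09 = 0.1167542 m
L = lambda / 2 = 0.1167542 / 2 = 0.05838 m

0.05838 m


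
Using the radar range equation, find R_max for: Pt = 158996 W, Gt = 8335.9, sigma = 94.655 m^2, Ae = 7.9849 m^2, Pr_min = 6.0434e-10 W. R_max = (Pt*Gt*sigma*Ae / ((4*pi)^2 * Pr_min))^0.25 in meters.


R^4 = 158996*8335.9*94.655*7.9849 / ((4*pi)^2 * 6.0434e-10) = 1.049665e+19
R_max = 1.049665e+19^0.25 = 56920 m

56920 m


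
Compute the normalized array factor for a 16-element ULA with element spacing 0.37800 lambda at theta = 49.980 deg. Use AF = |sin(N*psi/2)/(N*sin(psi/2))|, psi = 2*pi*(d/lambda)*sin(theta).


psi = 2*pi*0.37800*sin(49.980 deg) = 1.818856 rad
AF = |sin(16*1.818856/2) / (16*sin(1.818856/2))| = 0.07252

0.07252


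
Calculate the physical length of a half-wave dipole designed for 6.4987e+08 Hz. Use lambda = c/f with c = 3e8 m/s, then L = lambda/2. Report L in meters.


lambda = c / f = 3.0000e+08 / 6.4987e+08 = 0.4616308 m
L = lambda / 2 = 0.4616308 / 2 = 0.2308 m

0.2308 m


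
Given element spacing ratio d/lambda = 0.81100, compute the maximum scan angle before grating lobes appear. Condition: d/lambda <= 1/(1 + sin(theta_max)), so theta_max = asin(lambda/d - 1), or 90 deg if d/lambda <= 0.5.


lambda/d - 1 = 1/0.81100 - 1 = 0.2330456
theta_max = asin(0.2330456) = 13.48 deg

13.48 deg


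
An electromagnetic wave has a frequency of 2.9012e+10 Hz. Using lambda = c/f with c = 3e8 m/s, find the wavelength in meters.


lambda = c / f = 3.0000e+08 / 2.9012e+10 = 0.01034 m

0.01034 m


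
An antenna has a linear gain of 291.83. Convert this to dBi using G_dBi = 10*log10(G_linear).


G_dBi = 10 * log10(291.83) = 24.65 dBi

24.65 dBi


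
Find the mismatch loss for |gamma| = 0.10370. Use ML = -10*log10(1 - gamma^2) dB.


ML = -10 * log10(1 - 0.10370^2) = -10 * log10(0.98924631) = 0.04696 dB

0.04696 dB


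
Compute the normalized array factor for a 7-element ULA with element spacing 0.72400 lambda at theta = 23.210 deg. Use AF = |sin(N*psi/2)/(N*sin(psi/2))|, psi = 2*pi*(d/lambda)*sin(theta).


psi = 2*pi*0.72400*sin(23.210 deg) = 1.792782 rad
AF = |sin(7*1.792782/2) / (7*sin(1.792782/2))| = 1.545e-03

1.545e-03


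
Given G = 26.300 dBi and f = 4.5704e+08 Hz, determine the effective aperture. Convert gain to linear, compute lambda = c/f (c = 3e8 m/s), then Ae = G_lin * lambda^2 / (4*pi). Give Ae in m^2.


lambda = c / f = 3.0000e+08 / 4.5704e+08 = 0.6563977 m
G_linear = 10^(26.300/10) = 426.5795
Ae = G_linear * lambda^2 / (4*pi) = 426.5795 * 0.6563977^2 / (4*pi) = 14.63 m^2

14.63 m^2


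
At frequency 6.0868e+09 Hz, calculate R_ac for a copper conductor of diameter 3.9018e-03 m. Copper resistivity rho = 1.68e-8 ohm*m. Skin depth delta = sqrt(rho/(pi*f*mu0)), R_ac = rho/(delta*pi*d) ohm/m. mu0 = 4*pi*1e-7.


delta = sqrt(1.68e-8 / (pi * 6.0868e+09 * 4*pi*1e-7)) = 8.361424e-07 m
R_ac = 1.68e-8 / (8.361424e-07 * pi * 3.9018e-03) = 1.639 ohm/m

1.639 ohm/m


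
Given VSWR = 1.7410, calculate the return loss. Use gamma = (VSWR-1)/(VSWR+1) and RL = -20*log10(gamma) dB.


gamma = (1.7410 - 1) / (1.7410 + 1) = 0.2703393
RL = -20 * log10(0.2703393) = 11.36 dB

11.36 dB


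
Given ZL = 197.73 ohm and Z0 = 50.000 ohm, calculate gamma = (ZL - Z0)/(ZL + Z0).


gamma = (197.73 - 50.000) / (197.73 + 50.000) = 0.5963

0.5963


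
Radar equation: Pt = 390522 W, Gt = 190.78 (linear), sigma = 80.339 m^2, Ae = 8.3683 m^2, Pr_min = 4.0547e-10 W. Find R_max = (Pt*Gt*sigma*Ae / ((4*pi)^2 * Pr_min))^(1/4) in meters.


R^4 = 390522*190.78*80.339*8.3683 / ((4*pi)^2 * 4.0547e-10) = 7.822824e+17
R_max = 7.822824e+17^0.25 = 29740 m

29740 m


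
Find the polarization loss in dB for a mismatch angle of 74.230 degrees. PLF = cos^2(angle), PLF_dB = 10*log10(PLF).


PLF_linear = cos^2(74.230 deg) = 0.07386241
PLF_dB = 10 * log10(0.07386241) = -11.32 dB

-11.32 dB


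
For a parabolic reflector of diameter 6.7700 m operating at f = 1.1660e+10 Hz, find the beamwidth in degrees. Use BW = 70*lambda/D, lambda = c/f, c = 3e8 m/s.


lambda = c / f = 3.0000e+08 / 1.1660e+10 = 0.02572899 m
BW = 70 * 0.02572899 / 6.7700 = 0.2660 deg

0.2660 deg


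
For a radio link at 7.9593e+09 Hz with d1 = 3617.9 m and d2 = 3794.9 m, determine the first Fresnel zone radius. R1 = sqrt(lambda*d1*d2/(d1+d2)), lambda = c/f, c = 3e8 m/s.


lambda = c / f = 3.0000e+08 / 7.9593e+09 = 0.03769176 m
R1 = sqrt(0.03769176 * 3617.9 * 3794.9 / (3617.9 + 3794.9)) = 8.355 m

8.355 m


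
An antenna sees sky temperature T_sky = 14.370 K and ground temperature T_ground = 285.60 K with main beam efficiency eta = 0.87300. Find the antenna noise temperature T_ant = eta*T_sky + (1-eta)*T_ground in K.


T_ant = 0.87300 * 14.370 + (1 - 0.87300) * 285.60 = 48.82 K

48.82 K


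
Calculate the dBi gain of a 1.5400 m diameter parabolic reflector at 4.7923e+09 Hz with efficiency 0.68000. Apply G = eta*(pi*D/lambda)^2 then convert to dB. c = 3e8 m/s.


lambda = c / f = 3.0000e+08 / 4.7923e+09 = 0.06260042 m
G_linear = 0.68000 * (pi * 1.5400 / 0.06260042)^2 = 4061.586
G_dBi = 10 * log10(4061.586) = 36.09 dBi

36.09 dBi


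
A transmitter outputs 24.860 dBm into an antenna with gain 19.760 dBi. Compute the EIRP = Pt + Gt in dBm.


EIRP = Pt + Gt = 24.860 + 19.760 = 44.62 dBm

44.62 dBm


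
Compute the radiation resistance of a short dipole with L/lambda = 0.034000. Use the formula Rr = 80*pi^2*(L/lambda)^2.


Rr = 80 * pi^2 * (0.034000)^2 = 80 * 9.869604 * 1.156000e-03 = 0.9127 ohm

0.9127 ohm


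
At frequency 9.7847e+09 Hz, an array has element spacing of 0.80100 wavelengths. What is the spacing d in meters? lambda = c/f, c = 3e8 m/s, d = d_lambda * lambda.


lambda = c / f = 3.0000e+08 / 9.7847e+09 = 0.03066011 m
d = 0.80100 * 0.03066011 = 0.02456 m

0.02456 m


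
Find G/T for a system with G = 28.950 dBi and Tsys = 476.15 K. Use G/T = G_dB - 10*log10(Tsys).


G/T = 28.950 - 10*log10(476.15) = 28.950 - 26.77744 = 2.173 dB/K

2.173 dB/K


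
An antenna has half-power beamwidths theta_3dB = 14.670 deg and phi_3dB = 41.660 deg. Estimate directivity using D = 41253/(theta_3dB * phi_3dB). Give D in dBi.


D_linear = 41253 / (14.670 * 41.660) = 67.50037
D_dBi = 10 * log10(67.50037) = 18.29 dBi

18.29 dBi


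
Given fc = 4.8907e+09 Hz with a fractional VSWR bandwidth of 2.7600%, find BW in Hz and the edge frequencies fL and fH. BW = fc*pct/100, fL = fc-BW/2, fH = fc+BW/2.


BW = 4.8907e+09 * 2.7600/100 = 1.349833e+08 Hz
fL = 4.8907e+09 - 1.349833e+08/2 = 4.823e+09 Hz
fH = 4.8907e+09 + 1.349833e+08/2 = 4.958e+09 Hz

BW=1.350e+08 Hz, fL=4.823e+09 Hz, fH=4.958e+09 Hz


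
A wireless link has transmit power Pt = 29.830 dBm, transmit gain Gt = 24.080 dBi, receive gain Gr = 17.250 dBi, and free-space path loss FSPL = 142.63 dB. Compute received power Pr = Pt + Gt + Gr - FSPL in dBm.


Pr = 29.830 + 24.080 + 17.250 - 142.63 = -71.47 dBm

-71.47 dBm


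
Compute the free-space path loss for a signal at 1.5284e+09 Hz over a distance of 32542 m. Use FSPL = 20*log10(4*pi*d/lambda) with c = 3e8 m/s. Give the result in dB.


lambda = c / f = 3.0000e+08 / 1.5284e+09 = 0.1962837 m
FSPL = 20 * log10(4*pi*32542/0.1962837) = 126.4 dB

126.4 dB


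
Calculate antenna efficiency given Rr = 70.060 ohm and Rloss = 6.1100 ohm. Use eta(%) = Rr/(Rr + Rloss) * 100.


eta = 70.060 / (70.060 + 6.1100) * 100 = 91.98%

91.98%


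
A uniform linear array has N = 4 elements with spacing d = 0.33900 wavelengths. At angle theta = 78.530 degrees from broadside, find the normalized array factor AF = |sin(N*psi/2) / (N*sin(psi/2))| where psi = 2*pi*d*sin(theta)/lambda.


psi = 2*pi*0.33900*sin(78.530 deg) = 2.087462 rad
AF = |sin(4*2.087462/2) / (4*sin(2.087462/2))| = 0.2485

0.2485


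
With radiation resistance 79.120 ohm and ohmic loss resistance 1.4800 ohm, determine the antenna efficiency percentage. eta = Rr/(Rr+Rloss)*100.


eta = 79.120 / (79.120 + 1.4800) * 100 = 98.16%

98.16%


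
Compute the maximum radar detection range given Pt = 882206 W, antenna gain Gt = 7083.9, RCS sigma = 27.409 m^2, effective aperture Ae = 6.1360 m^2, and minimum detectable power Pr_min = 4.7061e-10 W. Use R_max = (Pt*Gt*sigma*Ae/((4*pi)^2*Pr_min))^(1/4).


R^4 = 882206*7083.9*27.409*6.1360 / ((4*pi)^2 * 4.7061e-10) = 1.414295e+19
R_max = 1.414295e+19^0.25 = 61325 m

61325 m


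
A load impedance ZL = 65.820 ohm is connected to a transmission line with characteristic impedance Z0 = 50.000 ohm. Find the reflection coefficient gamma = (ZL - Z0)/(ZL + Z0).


gamma = (65.820 - 50.000) / (65.820 + 50.000) = 0.1366

0.1366


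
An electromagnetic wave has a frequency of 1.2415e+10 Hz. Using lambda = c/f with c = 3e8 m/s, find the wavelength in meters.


lambda = c / f = 3.0000e+08 / 1.2415e+10 = 0.02416 m

0.02416 m


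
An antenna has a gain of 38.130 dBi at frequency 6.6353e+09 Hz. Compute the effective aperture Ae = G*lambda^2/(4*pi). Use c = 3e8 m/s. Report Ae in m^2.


lambda = c / f = 3.0000e+08 / 6.6353e+09 = 0.04521273 m
G_linear = 10^(38.130/10) = 6501.297
Ae = G_linear * lambda^2 / (4*pi) = 6501.297 * 0.04521273^2 / (4*pi) = 1.058 m^2

1.058 m^2


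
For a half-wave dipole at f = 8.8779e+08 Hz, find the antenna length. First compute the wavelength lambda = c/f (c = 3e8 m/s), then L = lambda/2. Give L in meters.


lambda = c / f = 3.0000e+08 / 8.8779e+08 = 0.3379178 m
L = lambda / 2 = 0.3379178 / 2 = 0.1690 m

0.1690 m


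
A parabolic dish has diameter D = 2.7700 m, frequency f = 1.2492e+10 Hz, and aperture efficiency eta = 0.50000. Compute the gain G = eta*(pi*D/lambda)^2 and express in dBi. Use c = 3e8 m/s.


lambda = c / f = 3.0000e+08 / 1.2492e+10 = 0.02401537 m
G_linear = 0.50000 * (pi * 2.7700 / 0.02401537)^2 = 65652.42
G_dBi = 10 * log10(65652.42) = 48.17 dBi

48.17 dBi


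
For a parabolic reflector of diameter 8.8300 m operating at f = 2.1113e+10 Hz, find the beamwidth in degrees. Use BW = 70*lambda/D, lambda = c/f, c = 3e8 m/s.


lambda = c / f = 3.0000e+08 / 2.1113e+10 = 0.01420925 m
BW = 70 * 0.01420925 / 8.8300 = 0.1126 deg

0.1126 deg


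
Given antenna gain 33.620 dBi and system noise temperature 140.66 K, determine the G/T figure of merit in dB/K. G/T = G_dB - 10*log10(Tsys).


G/T = 33.620 - 10*log10(140.66) = 33.620 - 21.48171 = 12.14 dB/K

12.14 dB/K


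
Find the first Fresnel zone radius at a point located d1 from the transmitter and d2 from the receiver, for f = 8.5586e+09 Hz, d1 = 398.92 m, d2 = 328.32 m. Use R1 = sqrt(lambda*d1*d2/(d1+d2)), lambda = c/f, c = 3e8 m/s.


lambda = c / f = 3.0000e+08 / 8.5586e+09 = 0.03505246 m
R1 = sqrt(0.03505246 * 398.92 * 328.32 / (398.92 + 328.32)) = 2.513 m

2.513 m


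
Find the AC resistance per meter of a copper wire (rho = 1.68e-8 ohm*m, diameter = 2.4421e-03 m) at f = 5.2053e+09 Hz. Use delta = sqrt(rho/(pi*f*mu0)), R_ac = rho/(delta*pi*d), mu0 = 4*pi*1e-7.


delta = sqrt(1.68e-8 / (pi * 5.2053e+09 * 4*pi*1e-7)) = 9.041737e-07 m
R_ac = 1.68e-8 / (9.041737e-07 * pi * 2.4421e-03) = 2.422 ohm/m

2.422 ohm/m


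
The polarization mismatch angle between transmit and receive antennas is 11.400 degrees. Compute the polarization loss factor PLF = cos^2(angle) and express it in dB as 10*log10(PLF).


PLF_linear = cos^2(11.400 deg) = 0.9609316
PLF_dB = 10 * log10(0.9609316) = -0.1731 dB

-0.1731 dB


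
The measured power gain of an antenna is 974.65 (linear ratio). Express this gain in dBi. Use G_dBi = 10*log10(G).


G_dBi = 10 * log10(974.65) = 29.89 dBi

29.89 dBi


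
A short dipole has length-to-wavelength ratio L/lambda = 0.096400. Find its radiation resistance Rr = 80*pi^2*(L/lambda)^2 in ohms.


Rr = 80 * pi^2 * (0.096400)^2 = 80 * 9.869604 * 9.292960e-03 = 7.337 ohm

7.337 ohm


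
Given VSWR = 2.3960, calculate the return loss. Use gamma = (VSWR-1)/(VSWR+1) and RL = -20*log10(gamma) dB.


gamma = (2.3960 - 1) / (2.3960 + 1) = 0.4110718
RL = -20 * log10(0.4110718) = 7.722 dB

7.722 dB


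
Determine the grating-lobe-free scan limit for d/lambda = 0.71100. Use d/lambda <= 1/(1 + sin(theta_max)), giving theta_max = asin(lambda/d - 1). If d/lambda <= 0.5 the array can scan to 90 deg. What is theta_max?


lambda/d - 1 = 1/0.71100 - 1 = 0.4064698
theta_max = asin(0.4064698) = 23.98 deg

23.98 deg


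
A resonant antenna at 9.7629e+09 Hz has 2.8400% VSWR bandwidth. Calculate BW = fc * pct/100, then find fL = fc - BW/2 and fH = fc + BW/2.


BW = 9.7629e+09 * 2.8400/100 = 2.772664e+08 Hz
fL = 9.7629e+09 - 2.772664e+08/2 = 9.624e+09 Hz
fH = 9.7629e+09 + 2.772664e+08/2 = 9.902e+09 Hz

BW=2.773e+08 Hz, fL=9.624e+09 Hz, fH=9.902e+09 Hz


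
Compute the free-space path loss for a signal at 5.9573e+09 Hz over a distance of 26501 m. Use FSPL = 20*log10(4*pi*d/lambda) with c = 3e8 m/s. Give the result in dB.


lambda = c / f = 3.0000e+08 / 5.9573e+09 = 0.05035838 m
FSPL = 20 * log10(4*pi*26501/0.05035838) = 136.4 dB

136.4 dB


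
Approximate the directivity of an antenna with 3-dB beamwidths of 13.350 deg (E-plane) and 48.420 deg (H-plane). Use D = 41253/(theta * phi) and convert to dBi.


D_linear = 41253 / (13.350 * 48.420) = 63.81893
D_dBi = 10 * log10(63.81893) = 18.05 dBi

18.05 dBi


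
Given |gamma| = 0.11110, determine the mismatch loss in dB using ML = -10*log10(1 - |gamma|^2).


ML = -10 * log10(1 - 0.11110^2) = -10 * log10(0.98765679) = 0.05394 dB

0.05394 dB


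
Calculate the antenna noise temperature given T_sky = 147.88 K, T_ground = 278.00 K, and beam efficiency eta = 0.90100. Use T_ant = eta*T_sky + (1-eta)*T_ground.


T_ant = 0.90100 * 147.88 + (1 - 0.90100) * 278.00 = 160.8 K

160.8 K


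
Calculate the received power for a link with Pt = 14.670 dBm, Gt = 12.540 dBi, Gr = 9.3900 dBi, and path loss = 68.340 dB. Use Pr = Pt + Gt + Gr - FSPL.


Pr = 14.670 + 12.540 + 9.3900 - 68.340 = -31.74 dBm

-31.74 dBm


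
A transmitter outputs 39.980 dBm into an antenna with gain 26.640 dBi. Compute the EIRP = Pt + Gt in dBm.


EIRP = Pt + Gt = 39.980 + 26.640 = 66.62 dBm

66.62 dBm


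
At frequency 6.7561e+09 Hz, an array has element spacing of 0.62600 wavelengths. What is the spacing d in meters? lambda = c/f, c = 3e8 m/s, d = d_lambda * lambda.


lambda = c / f = 3.0000e+08 / 6.7561e+09 = 0.04440432 m
d = 0.62600 * 0.04440432 = 0.02780 m

0.02780 m


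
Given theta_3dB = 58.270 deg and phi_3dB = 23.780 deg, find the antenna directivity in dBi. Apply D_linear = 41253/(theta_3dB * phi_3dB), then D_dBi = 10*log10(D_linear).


D_linear = 41253 / (58.270 * 23.780) = 29.77136
D_dBi = 10 * log10(29.77136) = 14.74 dBi

14.74 dBi


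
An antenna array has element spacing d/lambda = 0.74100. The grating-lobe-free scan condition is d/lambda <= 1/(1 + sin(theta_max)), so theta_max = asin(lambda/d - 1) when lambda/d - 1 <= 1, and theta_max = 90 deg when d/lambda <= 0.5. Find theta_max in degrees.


lambda/d - 1 = 1/0.74100 - 1 = 0.3495277
theta_max = asin(0.3495277) = 20.46 deg

20.46 deg


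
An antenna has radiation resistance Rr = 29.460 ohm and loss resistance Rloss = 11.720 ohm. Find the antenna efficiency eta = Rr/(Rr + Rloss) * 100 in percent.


eta = 29.460 / (29.460 + 11.720) * 100 = 71.54%

71.54%


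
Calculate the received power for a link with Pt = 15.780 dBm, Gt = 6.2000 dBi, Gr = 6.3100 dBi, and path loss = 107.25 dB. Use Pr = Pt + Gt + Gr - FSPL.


Pr = 15.780 + 6.2000 + 6.3100 - 107.25 = -78.96 dBm

-78.96 dBm


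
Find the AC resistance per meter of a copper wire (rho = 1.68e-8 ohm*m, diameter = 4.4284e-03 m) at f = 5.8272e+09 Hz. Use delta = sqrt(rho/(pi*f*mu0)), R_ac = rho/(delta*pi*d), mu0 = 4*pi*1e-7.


delta = sqrt(1.68e-8 / (pi * 5.8272e+09 * 4*pi*1e-7)) = 8.545644e-07 m
R_ac = 1.68e-8 / (8.545644e-07 * pi * 4.4284e-03) = 1.413 ohm/m

1.413 ohm/m


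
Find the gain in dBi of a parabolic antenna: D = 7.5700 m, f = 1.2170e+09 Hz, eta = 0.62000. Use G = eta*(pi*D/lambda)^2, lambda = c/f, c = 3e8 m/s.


lambda = c / f = 3.0000e+08 / 1.2170e+09 = 0.2465078 m
G_linear = 0.62000 * (pi * 7.5700 / 0.2465078)^2 = 5770.612
G_dBi = 10 * log10(5770.612) = 37.61 dBi

37.61 dBi


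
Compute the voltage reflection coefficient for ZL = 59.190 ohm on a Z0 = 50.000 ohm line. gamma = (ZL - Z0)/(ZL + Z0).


gamma = (59.190 - 50.000) / (59.190 + 50.000) = 0.08417

0.08417


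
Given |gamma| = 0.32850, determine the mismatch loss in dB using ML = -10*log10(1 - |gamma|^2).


ML = -10 * log10(1 - 0.32850^2) = -10 * log10(0.89208775) = 0.4959 dB

0.4959 dB


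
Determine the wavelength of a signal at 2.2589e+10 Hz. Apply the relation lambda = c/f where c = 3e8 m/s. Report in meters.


lambda = c / f = 3.0000e+08 / 2.2589e+10 = 0.01328 m

0.01328 m


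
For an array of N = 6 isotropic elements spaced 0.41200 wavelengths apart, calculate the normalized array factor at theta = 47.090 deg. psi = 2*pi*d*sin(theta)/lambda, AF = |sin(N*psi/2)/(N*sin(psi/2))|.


psi = 2*pi*0.41200*sin(47.090 deg) = 1.896006 rad
AF = |sin(6*1.896006/2) / (6*sin(1.896006/2))| = 0.1150

0.1150


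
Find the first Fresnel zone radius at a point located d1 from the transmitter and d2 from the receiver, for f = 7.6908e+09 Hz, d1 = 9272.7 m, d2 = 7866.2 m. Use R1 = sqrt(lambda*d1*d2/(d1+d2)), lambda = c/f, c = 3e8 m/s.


lambda = c / f = 3.0000e+08 / 7.6908e+09 = 0.03900765 m
R1 = sqrt(0.03900765 * 9272.7 * 7866.2 / (9272.7 + 7866.2)) = 12.88 m

12.88 m


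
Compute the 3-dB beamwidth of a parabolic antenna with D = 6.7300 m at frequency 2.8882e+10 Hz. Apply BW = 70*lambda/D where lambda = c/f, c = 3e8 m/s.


lambda = c / f = 3.0000e+08 / 2.8882e+10 = 0.01038709 m
BW = 70 * 0.01038709 / 6.7300 = 0.1080 deg

0.1080 deg


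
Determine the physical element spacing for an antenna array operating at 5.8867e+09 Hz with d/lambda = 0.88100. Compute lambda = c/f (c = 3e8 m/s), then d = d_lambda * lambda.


lambda = c / f = 3.0000e+08 / 5.8867e+09 = 0.05096234 m
d = 0.88100 * 0.05096234 = 0.04490 m

0.04490 m


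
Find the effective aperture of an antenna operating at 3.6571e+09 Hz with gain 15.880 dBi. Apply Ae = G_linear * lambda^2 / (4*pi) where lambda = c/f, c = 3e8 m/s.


lambda = c / f = 3.0000e+08 / 3.6571e+09 = 0.08203221 m
G_linear = 10^(15.880/10) = 38.72576
Ae = G_linear * lambda^2 / (4*pi) = 38.72576 * 0.08203221^2 / (4*pi) = 0.02074 m^2

0.02074 m^2
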